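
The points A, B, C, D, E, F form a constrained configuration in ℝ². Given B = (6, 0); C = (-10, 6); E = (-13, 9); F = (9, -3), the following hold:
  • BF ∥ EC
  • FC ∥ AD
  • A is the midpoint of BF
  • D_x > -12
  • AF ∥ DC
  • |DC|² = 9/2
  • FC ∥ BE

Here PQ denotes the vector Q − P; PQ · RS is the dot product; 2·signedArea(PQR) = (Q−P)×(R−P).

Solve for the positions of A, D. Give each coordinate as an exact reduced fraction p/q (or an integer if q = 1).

A = (15/2, -3/2)
D = (-23/2, 15/2)

1. A_x = 15/2  [A is the midpoint of BF]
2. A_y = -3/2  [A is the midpoint of BF]
   → A = (15/2, -3/2)
3. D_x = -23/2  [AF ∥ DC ∩ FC ∥ AD]
4. D_y = 15/2  [AF ∥ DC ∩ FC ∥ AD]
   → D = (-23/2, 15/2)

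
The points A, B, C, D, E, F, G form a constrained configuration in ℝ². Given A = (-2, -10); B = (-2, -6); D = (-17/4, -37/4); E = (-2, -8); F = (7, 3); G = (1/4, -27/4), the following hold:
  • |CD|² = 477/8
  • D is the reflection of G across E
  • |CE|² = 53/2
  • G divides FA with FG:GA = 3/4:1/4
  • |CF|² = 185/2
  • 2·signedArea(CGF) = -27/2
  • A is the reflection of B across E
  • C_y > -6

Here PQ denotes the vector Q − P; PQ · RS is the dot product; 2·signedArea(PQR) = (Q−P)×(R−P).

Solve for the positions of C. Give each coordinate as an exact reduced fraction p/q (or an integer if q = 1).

1. C_x = 5/2  [line -39/4·x + 27/4·y + 123/2 = 0 ∩ |CE|² = 53/2]
2. C_y = -11/2  [line -39/4·x + 27/4·y + 123/2 = 0 ∩ |CE|² = 53/2]
   → C = (5/2, -11/2)

C = (5/2, -11/2)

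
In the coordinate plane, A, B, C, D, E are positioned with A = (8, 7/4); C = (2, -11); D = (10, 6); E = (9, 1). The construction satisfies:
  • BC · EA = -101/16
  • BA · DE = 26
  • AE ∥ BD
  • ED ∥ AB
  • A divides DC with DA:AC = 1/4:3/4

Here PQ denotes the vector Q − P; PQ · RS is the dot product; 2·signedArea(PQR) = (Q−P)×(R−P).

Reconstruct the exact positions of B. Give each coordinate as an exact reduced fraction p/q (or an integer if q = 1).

B = (9, 27/4)

1. B_x = 9  [AE ∥ BD ∩ ED ∥ AB]
2. B_y = 27/4  [AE ∥ BD ∩ ED ∥ AB]
   → B = (9, 27/4)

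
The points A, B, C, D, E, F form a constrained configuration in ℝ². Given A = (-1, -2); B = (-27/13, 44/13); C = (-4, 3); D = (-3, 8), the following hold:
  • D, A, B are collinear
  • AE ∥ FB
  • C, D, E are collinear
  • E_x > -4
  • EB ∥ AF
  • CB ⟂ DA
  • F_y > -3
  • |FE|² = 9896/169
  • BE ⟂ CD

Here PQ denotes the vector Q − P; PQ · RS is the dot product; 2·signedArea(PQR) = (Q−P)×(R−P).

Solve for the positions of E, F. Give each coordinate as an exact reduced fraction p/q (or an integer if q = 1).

E = (-651/169, 632/169)
F = (131/169, -398/169)

1. E_x = -651/169  [C, D, E are collinear ∩ BE ⟂ CD]
2. E_y = 632/169  [C, D, E are collinear ∩ BE ⟂ CD]
   → E = (-651/169, 632/169)
3. F_x = 131/169  [AE ∥ FB ∩ EB ∥ AF]
4. F_y = -398/169  [AE ∥ FB ∩ EB ∥ AF]
   → F = (131/169, -398/169)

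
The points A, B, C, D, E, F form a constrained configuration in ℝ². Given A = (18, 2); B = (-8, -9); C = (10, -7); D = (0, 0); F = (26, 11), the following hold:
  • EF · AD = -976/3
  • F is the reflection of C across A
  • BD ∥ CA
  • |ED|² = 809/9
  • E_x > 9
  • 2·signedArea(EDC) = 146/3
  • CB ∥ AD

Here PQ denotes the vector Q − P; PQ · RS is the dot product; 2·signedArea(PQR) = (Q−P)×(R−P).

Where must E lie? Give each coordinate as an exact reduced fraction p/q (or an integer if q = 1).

E = (28/3, -5/3)

1. E_x = 28/3  [EF · AD = -976/3 ∩ 2·signedArea(EDC) = 146/3]
2. E_y = -5/3  [EF · AD = -976/3 ∩ 2·signedArea(EDC) = 146/3]
   → E = (28/3, -5/3)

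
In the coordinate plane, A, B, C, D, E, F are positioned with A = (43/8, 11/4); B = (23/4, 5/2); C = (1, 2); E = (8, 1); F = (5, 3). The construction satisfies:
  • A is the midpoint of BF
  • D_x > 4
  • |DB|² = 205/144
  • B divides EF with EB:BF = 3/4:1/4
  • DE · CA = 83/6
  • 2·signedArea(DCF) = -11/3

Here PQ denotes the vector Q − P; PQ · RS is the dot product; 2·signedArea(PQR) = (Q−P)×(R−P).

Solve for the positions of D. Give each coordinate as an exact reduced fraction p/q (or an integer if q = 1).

D = (14/3, 2)

1. D_x = 14/3  [DE · CA = 83/6 ∩ 2·signedArea(DCF) = -11/3]
2. D_y = 2  [DE · CA = 83/6 ∩ 2·signedArea(DCF) = -11/3]
   → D = (14/3, 2)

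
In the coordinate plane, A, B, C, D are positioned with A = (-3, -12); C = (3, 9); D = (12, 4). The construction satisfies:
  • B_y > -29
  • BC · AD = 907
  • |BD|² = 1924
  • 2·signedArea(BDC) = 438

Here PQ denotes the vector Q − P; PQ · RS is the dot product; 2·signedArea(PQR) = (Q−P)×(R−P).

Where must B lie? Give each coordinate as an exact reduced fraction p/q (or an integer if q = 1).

B = (-18, -28)

1. B_x = -18  [2·signedArea(BDC) = 438 ∩ BC · AD = 907]
2. B_y = -28  [2·signedArea(BDC) = 438 ∩ BC · AD = 907]
   → B = (-18, -28)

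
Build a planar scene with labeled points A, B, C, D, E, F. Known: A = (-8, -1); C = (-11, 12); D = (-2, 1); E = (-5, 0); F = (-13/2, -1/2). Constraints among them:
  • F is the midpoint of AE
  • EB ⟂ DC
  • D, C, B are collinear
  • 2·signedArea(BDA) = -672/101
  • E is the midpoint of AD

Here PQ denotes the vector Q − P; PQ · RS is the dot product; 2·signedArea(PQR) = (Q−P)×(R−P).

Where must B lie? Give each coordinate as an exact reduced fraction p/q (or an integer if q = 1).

B = (-274/101, 189/101)

1. B_x = -274/101  [D, C, B are collinear ∩ EB ⟂ DC]
2. B_y = 189/101  [D, C, B are collinear ∩ EB ⟂ DC]
   → B = (-274/101, 189/101)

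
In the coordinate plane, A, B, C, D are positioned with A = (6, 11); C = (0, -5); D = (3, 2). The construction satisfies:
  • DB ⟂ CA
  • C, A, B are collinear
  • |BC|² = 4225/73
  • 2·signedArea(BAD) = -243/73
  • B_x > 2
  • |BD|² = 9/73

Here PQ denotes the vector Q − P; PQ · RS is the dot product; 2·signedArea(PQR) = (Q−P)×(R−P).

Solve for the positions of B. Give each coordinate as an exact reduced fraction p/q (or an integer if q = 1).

B = (195/73, 155/73)

1. B_x = 195/73  [C, A, B are collinear ∩ DB ⟂ CA]
2. B_y = 155/73  [C, A, B are collinear ∩ DB ⟂ CA]
   → B = (195/73, 155/73)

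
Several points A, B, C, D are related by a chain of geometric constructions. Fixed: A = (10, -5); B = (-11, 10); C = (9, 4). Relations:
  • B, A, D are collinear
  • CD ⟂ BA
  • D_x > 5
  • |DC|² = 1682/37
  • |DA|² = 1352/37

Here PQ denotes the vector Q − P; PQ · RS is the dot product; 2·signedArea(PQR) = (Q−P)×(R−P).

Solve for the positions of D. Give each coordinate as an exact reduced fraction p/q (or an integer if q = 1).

D = (188/37, -55/37)

1. D_x = 188/37  [B, A, D are collinear ∩ CD ⟂ BA]
2. D_y = -55/37  [B, A, D are collinear ∩ CD ⟂ BA]
   → D = (188/37, -55/37)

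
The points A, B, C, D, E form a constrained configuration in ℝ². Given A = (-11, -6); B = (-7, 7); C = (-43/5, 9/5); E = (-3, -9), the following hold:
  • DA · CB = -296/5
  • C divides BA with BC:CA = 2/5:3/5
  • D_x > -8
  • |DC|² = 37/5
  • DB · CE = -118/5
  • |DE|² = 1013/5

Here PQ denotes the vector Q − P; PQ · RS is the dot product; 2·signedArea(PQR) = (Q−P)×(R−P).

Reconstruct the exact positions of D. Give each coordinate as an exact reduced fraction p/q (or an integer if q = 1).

1. D_x = -39/5  [DA · CB = -296/5 ∩ DB · CE = -118/5]
2. D_y = 22/5  [DA · CB = -296/5 ∩ DB · CE = -118/5]
   → D = (-39/5, 22/5)

D = (-39/5, 22/5)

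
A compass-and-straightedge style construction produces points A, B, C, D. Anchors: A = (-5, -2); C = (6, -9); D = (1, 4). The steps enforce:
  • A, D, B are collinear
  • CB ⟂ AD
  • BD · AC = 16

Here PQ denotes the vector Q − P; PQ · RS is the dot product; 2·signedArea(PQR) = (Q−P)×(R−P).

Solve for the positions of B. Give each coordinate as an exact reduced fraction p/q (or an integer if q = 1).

1. B_x = -3  [A, D, B are collinear ∩ CB ⟂ AD]
2. B_y = 0  [A, D, B are collinear ∩ CB ⟂ AD]
   → B = (-3, 0)

B = (-3, 0)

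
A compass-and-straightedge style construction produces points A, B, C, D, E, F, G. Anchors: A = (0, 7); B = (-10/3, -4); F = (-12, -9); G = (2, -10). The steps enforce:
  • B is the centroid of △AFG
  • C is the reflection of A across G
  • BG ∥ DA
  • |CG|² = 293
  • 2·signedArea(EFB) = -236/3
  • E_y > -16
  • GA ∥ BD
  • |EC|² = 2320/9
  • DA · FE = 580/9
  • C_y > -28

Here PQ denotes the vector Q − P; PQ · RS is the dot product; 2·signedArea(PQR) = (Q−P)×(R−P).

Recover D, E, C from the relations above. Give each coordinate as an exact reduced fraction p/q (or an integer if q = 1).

1. D_x = -16/3  [BG ∥ DA ∩ GA ∥ BD]
2. D_y = 13  [BG ∥ DA ∩ GA ∥ BD]
   → D = (-16/3, 13)
3. E_x = -20/3  [2·signedArea(EFB) = -236/3 ∩ DA · FE = 580/9]
4. E_y = -15  [2·signedArea(EFB) = -236/3 ∩ DA · FE = 580/9]
   → E = (-20/3, -15)
5. C_x = 4  [C is the reflection of A across G]
6. C_y = -27  [C is the reflection of A across G]
   → C = (4, -27)

C = (4, -27)
D = (-16/3, 13)
E = (-20/3, -15)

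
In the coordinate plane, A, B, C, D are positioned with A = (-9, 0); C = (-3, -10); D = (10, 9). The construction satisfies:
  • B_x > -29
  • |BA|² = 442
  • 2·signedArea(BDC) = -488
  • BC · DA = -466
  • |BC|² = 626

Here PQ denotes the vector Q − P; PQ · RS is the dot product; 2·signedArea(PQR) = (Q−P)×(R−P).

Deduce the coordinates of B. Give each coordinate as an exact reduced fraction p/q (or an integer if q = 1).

1. B_x = -28  [BC · DA = -466 ∩ 2·signedArea(BDC) = -488]
2. B_y = -9  [BC · DA = -466 ∩ 2·signedArea(BDC) = -488]
   → B = (-28, -9)

B = (-28, -9)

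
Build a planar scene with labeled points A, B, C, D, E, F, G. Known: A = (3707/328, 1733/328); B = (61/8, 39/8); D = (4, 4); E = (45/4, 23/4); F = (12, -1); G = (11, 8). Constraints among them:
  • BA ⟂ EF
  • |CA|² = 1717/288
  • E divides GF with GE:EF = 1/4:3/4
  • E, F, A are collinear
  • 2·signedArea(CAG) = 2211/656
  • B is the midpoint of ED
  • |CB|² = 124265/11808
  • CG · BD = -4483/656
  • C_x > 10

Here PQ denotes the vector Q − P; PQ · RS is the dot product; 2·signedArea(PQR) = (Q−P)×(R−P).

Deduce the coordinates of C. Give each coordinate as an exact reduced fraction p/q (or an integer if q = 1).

C = (1268/123, 751/246)

1. C_x = 1268/123  [2·signedArea(CAG) = 2211/656 ∩ CG · BD = -4483/656]
2. C_y = 751/246  [2·signedArea(CAG) = 2211/656 ∩ CG · BD = -4483/656]
   → C = (1268/123, 751/246)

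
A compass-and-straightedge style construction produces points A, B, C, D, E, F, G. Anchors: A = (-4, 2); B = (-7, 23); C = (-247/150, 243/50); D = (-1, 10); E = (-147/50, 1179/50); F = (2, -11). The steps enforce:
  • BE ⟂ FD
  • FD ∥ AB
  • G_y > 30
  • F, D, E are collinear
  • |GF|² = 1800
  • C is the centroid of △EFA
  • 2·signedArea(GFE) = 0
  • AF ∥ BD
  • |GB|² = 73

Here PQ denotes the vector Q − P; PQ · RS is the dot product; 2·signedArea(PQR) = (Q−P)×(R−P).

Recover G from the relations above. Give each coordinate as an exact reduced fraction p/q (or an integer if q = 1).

G = (-4, 31)

1. G_x = -4  [line -1729/50·x + -247/50·y + 741/50 = 0 ∩ |GB|² = 73]
2. G_y = 31  [line -1729/50·x + -247/50·y + 741/50 = 0 ∩ |GB|² = 73]
   → G = (-4, 31)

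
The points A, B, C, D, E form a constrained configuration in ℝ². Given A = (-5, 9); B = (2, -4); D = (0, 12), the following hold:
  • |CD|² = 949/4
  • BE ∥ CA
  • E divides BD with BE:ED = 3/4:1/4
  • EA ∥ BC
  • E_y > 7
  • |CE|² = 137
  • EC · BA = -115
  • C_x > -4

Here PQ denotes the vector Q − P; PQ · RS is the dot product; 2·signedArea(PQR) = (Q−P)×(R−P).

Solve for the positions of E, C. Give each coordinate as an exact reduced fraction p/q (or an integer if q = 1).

1. E_x = 1/2  [E divides BD with BE:ED = 3/4:1/4]
2. E_y = 8  [E divides BD with BE:ED = 3/4:1/4]
   → E = (1/2, 8)
3. C_x = -7/2  [BE ∥ CA ∩ EA ∥ BC]
4. C_y = -3  [BE ∥ CA ∩ EA ∥ BC]
   → C = (-7/2, -3)

C = (-7/2, -3)
E = (1/2, 8)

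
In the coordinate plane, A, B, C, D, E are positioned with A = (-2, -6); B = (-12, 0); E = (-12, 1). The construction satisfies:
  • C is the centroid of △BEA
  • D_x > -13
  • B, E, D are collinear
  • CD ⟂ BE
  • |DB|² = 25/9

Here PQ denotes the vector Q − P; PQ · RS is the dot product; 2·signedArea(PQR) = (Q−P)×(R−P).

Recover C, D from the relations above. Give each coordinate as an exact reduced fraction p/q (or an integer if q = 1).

C = (-26/3, -5/3)
D = (-12, -5/3)

1. C_x = -26/3  [C is the centroid of △BEA]
2. C_y = -5/3  [C is the centroid of △BEA]
   → C = (-26/3, -5/3)
3. D_x = -12  [B, E, D are collinear ∩ CD ⟂ BE]
4. D_y = -5/3  [B, E, D are collinear ∩ CD ⟂ BE]
   → D = (-12, -5/3)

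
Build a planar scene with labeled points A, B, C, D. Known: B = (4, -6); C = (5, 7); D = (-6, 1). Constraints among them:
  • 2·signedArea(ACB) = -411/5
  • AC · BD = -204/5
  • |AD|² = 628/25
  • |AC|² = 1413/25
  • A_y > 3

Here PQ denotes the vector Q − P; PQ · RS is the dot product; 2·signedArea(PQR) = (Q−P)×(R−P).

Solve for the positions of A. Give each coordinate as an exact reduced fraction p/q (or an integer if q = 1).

1. A_x = -8/5  [AC · BD = -204/5 ∩ 2·signedArea(ACB) = -411/5]
2. A_y = 17/5  [AC · BD = -204/5 ∩ 2·signedArea(ACB) = -411/5]
   → A = (-8/5, 17/5)

A = (-8/5, 17/5)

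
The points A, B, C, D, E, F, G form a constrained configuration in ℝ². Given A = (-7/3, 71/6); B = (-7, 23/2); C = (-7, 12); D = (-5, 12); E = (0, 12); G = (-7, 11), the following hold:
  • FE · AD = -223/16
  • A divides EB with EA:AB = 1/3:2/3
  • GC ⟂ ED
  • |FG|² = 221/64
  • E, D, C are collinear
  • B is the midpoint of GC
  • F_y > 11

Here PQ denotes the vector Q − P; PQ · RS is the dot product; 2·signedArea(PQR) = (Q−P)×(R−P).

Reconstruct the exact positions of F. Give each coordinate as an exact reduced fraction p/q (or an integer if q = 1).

F = (-21/4, 93/8)

1. F_x = -21/4  [line 8/3·x + -1/6·y + 255/16 = 0 ∩ |FG|² = 221/64]
2. F_y = 93/8  [line 8/3·x + -1/6·y + 255/16 = 0 ∩ |FG|² = 221/64]
   → F = (-21/4, 93/8)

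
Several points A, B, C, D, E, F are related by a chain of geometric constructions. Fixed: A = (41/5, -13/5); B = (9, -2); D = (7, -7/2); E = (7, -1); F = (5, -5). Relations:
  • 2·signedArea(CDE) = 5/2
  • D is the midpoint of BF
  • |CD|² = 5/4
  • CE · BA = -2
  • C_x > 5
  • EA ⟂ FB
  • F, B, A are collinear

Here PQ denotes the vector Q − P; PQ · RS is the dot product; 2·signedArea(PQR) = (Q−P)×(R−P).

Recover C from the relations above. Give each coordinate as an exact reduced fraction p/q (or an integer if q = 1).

C = (6, -3)

1. C_x = 6  [2·signedArea(CDE) = 5/2 ∩ CE · BA = -2]
2. C_y = -3  [2·signedArea(CDE) = 5/2 ∩ CE · BA = -2]
   → C = (6, -3)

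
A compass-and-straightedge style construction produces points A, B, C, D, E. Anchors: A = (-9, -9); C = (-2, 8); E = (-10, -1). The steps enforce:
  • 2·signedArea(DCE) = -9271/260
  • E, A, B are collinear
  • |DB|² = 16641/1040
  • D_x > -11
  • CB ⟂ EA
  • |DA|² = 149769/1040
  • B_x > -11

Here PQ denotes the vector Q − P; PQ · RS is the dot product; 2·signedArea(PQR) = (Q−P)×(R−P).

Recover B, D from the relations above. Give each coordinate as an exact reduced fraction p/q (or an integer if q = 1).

1. B_x = -714/65  [E, A, B are collinear ∩ CB ⟂ EA]
2. B_y = 447/65  [E, A, B are collinear ∩ CB ⟂ EA]
   → B = (-714/65, 447/65)
3. D_x = -2727/260  [line 9·x + -8·y + 30591/260 = 0 ∩ |DA|² = 149769/1040]
4. D_y = 189/65  [line 9·x + -8·y + 30591/260 = 0 ∩ |DA|² = 149769/1040]
   → D = (-2727/260, 189/65)

B = (-714/65, 447/65)
D = (-2727/260, 189/65)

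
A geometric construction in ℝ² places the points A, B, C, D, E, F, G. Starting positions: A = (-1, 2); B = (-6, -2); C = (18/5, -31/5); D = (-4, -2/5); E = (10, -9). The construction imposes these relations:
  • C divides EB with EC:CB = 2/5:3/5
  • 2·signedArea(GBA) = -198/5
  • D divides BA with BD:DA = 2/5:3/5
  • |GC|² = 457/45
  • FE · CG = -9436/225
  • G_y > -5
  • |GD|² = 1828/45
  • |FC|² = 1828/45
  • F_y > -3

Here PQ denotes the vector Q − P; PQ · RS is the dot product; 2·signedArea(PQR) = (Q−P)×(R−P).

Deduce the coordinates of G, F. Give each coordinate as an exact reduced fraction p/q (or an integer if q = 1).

F = (-22/15, -7/3)
G = (16/15, -64/15)

1. G_x = 16/15  [line -4·x + 5·y + 128/5 = 0 ∩ |GD|² = 1828/45]
2. G_y = -64/15  [line -4·x + 5·y + 128/5 = 0 ∩ |GD|² = 1828/45]
   → G = (16/15, -64/15)
3. F_x = -22/15  [line 38/15·x + -29/15·y + -179/225 = 0 ∩ |FC|² = 1828/45]
4. F_y = -7/3  [line 38/15·x + -29/15·y + -179/225 = 0 ∩ |FC|² = 1828/45]
   → F = (-22/15, -7/3)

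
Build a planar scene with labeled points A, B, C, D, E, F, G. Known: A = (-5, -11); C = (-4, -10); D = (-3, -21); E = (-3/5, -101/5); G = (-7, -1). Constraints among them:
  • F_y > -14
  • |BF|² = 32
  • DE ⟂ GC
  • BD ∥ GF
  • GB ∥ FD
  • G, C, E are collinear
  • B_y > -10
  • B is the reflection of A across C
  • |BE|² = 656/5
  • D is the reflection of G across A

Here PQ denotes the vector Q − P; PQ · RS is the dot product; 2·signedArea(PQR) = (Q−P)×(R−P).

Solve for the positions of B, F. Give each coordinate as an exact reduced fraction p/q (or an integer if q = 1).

B = (-3, -9)
F = (-7, -13)

1. B_x = -3  [B is the reflection of A across C]
2. B_y = -9  [B is the reflection of A across C]
   → B = (-3, -9)
3. F_x = -7  [GB ∥ FD ∩ BD ∥ GF]
4. F_y = -13  [GB ∥ FD ∩ BD ∥ GF]
   → F = (-7, -13)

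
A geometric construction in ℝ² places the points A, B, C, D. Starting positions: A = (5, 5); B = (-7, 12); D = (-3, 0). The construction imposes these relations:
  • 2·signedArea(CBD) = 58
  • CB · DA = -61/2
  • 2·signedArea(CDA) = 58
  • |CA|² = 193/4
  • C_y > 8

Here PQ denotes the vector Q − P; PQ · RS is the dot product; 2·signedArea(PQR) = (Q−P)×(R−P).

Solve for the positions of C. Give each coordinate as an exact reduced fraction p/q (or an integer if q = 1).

C = (-1, 17/2)

1. C_x = -1  [2·signedArea(CBD) = 58 ∩ CB · DA = -61/2]
2. C_y = 17/2  [2·signedArea(CBD) = 58 ∩ CB · DA = -61/2]
   → C = (-1, 17/2)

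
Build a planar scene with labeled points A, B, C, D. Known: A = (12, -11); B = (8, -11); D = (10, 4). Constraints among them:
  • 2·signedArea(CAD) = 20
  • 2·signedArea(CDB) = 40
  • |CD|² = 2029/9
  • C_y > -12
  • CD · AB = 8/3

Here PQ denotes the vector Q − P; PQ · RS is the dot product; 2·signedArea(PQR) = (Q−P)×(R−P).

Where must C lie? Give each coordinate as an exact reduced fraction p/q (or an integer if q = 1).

1. C_x = 32/3  [2·signedArea(CAD) = 20 ∩ CD · AB = 8/3]
2. C_y = -11  [2·signedArea(CAD) = 20 ∩ CD · AB = 8/3]
   → C = (32/3, -11)

C = (32/3, -11)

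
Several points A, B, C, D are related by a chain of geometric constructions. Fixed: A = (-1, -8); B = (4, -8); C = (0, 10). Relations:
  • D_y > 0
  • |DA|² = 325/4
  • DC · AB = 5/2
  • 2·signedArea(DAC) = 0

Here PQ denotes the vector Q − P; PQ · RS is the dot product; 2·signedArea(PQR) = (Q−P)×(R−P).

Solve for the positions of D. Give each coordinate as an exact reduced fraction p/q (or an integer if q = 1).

D = (-1/2, 1)

1. D_x = -1/2  [2·signedArea(DAC) = 0 ∩ DC · AB = 5/2]
2. D_y = 1  [2·signedArea(DAC) = 0 ∩ DC · AB = 5/2]
   → D = (-1/2, 1)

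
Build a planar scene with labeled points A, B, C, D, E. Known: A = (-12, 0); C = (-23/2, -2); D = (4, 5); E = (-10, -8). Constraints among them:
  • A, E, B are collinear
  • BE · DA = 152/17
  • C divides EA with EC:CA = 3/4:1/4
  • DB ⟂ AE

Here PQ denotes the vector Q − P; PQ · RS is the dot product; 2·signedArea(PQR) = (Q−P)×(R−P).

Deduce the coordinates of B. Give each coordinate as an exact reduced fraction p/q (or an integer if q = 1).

B = (-208/17, 16/17)

1. B_x = -208/17  [A, E, B are collinear ∩ DB ⟂ AE]
2. B_y = 16/17  [A, E, B are collinear ∩ DB ⟂ AE]
   → B = (-208/17, 16/17)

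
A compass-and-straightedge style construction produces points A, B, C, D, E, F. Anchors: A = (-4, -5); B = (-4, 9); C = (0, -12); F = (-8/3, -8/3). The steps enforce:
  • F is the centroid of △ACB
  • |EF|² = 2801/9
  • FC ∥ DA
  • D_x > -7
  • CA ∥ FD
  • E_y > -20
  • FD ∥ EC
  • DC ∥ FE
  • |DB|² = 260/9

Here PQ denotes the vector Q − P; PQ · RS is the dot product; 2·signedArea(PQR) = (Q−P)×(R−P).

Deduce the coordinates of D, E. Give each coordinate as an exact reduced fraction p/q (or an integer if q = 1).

1. D_x = -20/3  [FC ∥ DA ∩ CA ∥ FD]
2. D_y = 13/3  [FC ∥ DA ∩ CA ∥ FD]
   → D = (-20/3, 13/3)
3. E_x = 4  [FD ∥ EC ∩ DC ∥ FE]
4. E_y = -19  [FD ∥ EC ∩ DC ∥ FE]
   → E = (4, -19)

D = (-20/3, 13/3)
E = (4, -19)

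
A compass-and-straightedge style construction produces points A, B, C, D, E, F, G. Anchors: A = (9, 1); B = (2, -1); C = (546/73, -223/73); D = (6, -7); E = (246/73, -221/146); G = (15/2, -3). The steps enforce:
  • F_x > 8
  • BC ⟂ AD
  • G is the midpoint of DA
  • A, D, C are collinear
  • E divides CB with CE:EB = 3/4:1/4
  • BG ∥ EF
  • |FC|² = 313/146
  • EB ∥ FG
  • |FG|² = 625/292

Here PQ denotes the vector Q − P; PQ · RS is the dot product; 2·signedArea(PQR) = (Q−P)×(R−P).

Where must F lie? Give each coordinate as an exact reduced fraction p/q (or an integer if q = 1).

1. F_x = 1295/146  [EB ∥ FG ∩ BG ∥ EF]
2. F_y = -513/146  [EB ∥ FG ∩ BG ∥ EF]
   → F = (1295/146, -513/146)

F = (1295/146, -513/146)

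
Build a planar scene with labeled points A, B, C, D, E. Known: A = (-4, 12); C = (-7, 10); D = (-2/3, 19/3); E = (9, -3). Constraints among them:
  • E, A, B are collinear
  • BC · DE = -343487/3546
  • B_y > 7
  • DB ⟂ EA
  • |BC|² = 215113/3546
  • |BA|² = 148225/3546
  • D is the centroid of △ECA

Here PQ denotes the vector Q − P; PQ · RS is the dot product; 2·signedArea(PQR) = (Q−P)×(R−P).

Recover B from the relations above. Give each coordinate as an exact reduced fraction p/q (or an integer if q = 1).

1. B_x = 277/1182  [E, A, B are collinear ∩ DB ⟂ EA]
2. B_y = 2803/394  [E, A, B are collinear ∩ DB ⟂ EA]
   → B = (277/1182, 2803/394)

B = (277/1182, 2803/394)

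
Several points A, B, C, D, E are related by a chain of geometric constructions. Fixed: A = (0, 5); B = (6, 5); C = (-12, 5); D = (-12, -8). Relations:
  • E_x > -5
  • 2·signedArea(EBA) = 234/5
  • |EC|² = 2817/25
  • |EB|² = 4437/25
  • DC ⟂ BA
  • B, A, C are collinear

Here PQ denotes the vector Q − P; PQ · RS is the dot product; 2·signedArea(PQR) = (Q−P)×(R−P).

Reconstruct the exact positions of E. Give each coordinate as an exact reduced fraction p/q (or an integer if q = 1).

E = (-24/5, -14/5)

1. E_y = -14/5  [2·signedArea(EBA) = 234/5]
2. E_x = -24/5  [|EC|² = 2817/25]
   → E = (-24/5, -14/5)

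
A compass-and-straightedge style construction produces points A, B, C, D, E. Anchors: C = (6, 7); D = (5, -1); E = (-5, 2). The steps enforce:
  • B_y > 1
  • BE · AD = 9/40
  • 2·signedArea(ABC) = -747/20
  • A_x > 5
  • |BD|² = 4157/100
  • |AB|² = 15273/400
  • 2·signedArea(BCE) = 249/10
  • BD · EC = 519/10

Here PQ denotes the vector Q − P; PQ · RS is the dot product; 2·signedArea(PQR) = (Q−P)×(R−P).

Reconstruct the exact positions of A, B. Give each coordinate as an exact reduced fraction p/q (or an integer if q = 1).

1. B_x = -9/10  [2·signedArea(BCE) = 249/10 ∩ BD · EC = 519/10]
2. B_y = 8/5  [2·signedArea(BCE) = 249/10 ∩ BD · EC = 519/10]
   → B = (-9/10, 8/5)
3. A_x = 21/4  [2·signedArea(ABC) = -747/20 ∩ BE · AD = 9/40]
4. A_y = 1  [2·signedArea(ABC) = -747/20 ∩ BE · AD = 9/40]
   → A = (21/4, 1)

A = (21/4, 1)
B = (-9/10, 8/5)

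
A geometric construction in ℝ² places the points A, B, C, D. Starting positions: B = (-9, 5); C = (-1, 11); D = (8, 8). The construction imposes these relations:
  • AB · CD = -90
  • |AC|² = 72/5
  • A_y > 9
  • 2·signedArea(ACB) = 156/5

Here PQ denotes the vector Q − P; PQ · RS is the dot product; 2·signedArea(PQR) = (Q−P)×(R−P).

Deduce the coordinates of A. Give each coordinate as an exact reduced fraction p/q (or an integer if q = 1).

1. A_x = 13/5  [AB · CD = -90 ∩ 2·signedArea(ACB) = 156/5]
2. A_y = 49/5  [AB · CD = -90 ∩ 2·signedArea(ACB) = 156/5]
   → A = (13/5, 49/5)

A = (13/5, 49/5)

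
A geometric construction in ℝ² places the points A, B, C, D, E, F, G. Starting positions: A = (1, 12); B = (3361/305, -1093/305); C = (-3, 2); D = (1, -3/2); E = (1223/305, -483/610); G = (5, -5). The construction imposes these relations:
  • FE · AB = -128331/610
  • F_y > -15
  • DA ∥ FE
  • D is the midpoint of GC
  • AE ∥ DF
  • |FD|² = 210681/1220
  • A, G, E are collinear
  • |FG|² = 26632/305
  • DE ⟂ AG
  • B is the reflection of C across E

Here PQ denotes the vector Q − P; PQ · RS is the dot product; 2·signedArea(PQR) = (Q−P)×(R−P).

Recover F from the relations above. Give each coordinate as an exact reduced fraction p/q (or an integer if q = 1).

1. F_x = 1223/305  [DA ∥ FE ∩ AE ∥ DF]
2. F_y = -4359/305  [DA ∥ FE ∩ AE ∥ DF]
   → F = (1223/305, -4359/305)

F = (1223/305, -4359/305)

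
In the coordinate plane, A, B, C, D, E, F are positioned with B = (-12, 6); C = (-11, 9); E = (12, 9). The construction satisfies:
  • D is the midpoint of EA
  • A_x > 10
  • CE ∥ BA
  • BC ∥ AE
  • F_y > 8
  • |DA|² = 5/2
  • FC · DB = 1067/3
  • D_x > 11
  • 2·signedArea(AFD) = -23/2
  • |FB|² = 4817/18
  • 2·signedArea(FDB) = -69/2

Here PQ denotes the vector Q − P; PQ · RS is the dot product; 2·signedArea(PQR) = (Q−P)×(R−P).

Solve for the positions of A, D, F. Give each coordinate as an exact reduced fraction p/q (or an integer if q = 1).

A = (11, 6)
D = (23/2, 15/2)
F = (25/6, 17/2)

1. A_x = 11  [BC ∥ AE ∩ CE ∥ BA]
2. A_y = 6  [BC ∥ AE ∩ CE ∥ BA]
   → A = (11, 6)
3. D_x = 23/2  [D is the midpoint of EA]
4. D_y = 15/2  [D is the midpoint of EA]
   → D = (23/2, 15/2)
5. F_x = 25/6  [2·signedArea(FDB) = -69/2 ∩ 2·signedArea(AFD) = -23/2]
6. F_y = 17/2  [2·signedArea(FDB) = -69/2 ∩ 2·signedArea(AFD) = -23/2]
   → F = (25/6, 17/2)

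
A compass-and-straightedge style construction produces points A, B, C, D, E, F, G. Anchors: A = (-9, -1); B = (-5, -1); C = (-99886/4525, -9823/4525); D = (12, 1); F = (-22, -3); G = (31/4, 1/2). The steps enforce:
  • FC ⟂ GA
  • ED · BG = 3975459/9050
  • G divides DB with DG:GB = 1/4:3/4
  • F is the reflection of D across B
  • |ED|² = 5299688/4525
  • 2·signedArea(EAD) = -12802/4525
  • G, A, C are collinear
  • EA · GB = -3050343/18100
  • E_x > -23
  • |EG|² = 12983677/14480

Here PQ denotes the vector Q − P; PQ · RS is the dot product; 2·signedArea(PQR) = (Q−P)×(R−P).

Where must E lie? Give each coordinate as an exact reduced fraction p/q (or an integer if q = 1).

1. E_x = -99802/4525  [ED · BG = 3975459/9050 ∩ 2·signedArea(EAD) = -12802/4525]
2. E_y = -10761/4525  [ED · BG = 3975459/9050 ∩ 2·signedArea(EAD) = -12802/4525]
   → E = (-99802/4525, -10761/4525)

E = (-99802/4525, -10761/4525)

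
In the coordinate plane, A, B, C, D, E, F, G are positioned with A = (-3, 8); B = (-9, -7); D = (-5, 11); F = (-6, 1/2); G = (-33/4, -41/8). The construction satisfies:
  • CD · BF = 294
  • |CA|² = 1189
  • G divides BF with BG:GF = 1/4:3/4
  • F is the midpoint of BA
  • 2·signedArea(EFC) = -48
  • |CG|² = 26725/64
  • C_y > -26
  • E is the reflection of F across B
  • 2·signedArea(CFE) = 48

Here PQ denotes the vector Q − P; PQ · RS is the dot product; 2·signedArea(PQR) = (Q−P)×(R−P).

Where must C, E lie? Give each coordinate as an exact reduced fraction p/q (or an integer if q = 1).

C = (-13, -25)
E = (-12, -29/2)

1. E_x = -12  [E is the reflection of F across B]
2. E_y = -29/2  [E is the reflection of F across B]
   → E = (-12, -29/2)
3. C_x = -13  [CD · BF = 294 ∩ 2·signedArea(CFE) = 48]
4. C_y = -25  [CD · BF = 294 ∩ 2·signedArea(CFE) = 48]
   → C = (-13, -25)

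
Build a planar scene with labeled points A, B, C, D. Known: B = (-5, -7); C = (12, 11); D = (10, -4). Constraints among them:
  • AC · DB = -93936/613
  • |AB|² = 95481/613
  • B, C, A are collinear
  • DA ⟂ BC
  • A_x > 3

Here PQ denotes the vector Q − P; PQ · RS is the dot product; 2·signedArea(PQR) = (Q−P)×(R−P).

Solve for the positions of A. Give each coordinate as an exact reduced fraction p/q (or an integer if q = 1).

A = (2188/613, 1271/613)

1. A_x = 2188/613  [B, C, A are collinear ∩ DA ⟂ BC]
2. A_y = 1271/613  [B, C, A are collinear ∩ DA ⟂ BC]
   → A = (2188/613, 1271/613)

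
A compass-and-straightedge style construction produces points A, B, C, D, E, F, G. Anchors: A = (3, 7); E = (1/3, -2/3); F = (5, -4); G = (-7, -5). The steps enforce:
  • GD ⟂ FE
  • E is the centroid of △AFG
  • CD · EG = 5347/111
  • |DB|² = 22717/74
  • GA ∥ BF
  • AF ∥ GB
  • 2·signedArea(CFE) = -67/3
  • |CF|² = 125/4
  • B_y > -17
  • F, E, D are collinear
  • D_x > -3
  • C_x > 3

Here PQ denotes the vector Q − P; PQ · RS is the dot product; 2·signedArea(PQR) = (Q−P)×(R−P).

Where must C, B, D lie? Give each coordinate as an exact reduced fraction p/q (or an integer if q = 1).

B = (-5, -16)
C = (4, 3/2)
D = (-183/74, 99/74)

1. B_x = -5  [GA ∥ BF ∩ AF ∥ GB]
2. B_y = -16  [GA ∥ BF ∩ AF ∥ GB]
   → B = (-5, -16)
3. D_x = -183/74  [F, E, D are collinear ∩ GD ⟂ FE]
4. D_y = 99/74  [F, E, D are collinear ∩ GD ⟂ FE]
   → D = (-183/74, 99/74)
5. C_x = 4  [2·signedArea(CFE) = -67/3 ∩ CD · EG = 5347/111]
6. C_y = 3/2  [2·signedArea(CFE) = -67/3 ∩ CD · EG = 5347/111]
   → C = (4, 3/2)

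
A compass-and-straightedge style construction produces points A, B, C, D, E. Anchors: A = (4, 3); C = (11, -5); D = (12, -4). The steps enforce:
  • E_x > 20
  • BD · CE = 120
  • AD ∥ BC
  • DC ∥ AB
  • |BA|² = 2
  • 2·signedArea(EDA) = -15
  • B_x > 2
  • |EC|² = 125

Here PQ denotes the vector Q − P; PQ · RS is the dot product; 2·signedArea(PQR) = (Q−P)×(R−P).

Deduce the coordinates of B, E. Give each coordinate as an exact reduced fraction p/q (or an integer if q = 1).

1. B_x = 3  [AD ∥ BC ∩ DC ∥ AB]
2. B_y = 2  [AD ∥ BC ∩ DC ∥ AB]
   → B = (3, 2)
3. E_x = 21  [2·signedArea(EDA) = -15 ∩ BD · CE = 120]
4. E_y = -10  [2·signedArea(EDA) = -15 ∩ BD · CE = 120]
   → E = (21, -10)

B = (3, 2)
E = (21, -10)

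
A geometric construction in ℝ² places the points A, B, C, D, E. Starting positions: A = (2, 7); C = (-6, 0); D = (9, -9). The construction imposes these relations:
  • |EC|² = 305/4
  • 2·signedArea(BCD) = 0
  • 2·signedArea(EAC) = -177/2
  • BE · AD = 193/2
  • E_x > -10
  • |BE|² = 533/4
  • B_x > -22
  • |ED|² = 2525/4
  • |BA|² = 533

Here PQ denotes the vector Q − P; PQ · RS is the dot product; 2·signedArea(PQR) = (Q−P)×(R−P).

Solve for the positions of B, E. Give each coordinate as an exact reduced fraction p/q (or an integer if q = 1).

1. E_x = -19/2  [line 7·x + -8·y + 261/2 = 0 ∩ |EC|² = 305/4]
2. E_y = 8  [line 7·x + -8·y + 261/2 = 0 ∩ |EC|² = 305/4]
   → E = (-19/2, 8)
3. B_x = -21  [2·signedArea(BCD) = 0 ∩ BE · AD = 193/2]
4. B_y = 9  [2·signedArea(BCD) = 0 ∩ BE · AD = 193/2]
   → B = (-21, 9)

B = (-21, 9)
E = (-19/2, 8)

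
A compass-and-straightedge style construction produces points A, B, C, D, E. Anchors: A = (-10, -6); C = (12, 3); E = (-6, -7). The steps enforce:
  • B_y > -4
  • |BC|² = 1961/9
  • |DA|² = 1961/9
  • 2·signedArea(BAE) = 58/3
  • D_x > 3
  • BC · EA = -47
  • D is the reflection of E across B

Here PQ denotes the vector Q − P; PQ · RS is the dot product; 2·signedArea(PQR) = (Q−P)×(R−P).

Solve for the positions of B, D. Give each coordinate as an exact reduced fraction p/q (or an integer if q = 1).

B = (-4/3, -10/3)
D = (10/3, 1/3)

1. B_x = -4/3  [BC · EA = -47 ∩ 2·signedArea(BAE) = 58/3]
2. B_y = -10/3  [BC · EA = -47 ∩ 2·signedArea(BAE) = 58/3]
   → B = (-4/3, -10/3)
3. D_x = 10/3  [D is the reflection of E across B]
4. D_y = 1/3  [D is the reflection of E across B]
   → D = (10/3, 1/3)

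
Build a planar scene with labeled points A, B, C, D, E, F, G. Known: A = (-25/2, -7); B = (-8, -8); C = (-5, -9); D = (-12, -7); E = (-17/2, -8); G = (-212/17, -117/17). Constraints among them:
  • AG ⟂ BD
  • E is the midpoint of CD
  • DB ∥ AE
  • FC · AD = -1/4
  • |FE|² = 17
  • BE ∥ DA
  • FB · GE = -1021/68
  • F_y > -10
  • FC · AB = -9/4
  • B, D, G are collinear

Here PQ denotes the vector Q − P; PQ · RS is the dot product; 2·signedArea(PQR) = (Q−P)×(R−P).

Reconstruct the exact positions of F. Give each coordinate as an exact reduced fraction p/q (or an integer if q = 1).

1. F_x = -9/2  [FC · AD = -1/4 ∩ FC · AB = -9/4]
2. F_y = -9  [FC · AD = -1/4 ∩ FC · AB = -9/4]
   → F = (-9/2, -9)

F = (-9/2, -9)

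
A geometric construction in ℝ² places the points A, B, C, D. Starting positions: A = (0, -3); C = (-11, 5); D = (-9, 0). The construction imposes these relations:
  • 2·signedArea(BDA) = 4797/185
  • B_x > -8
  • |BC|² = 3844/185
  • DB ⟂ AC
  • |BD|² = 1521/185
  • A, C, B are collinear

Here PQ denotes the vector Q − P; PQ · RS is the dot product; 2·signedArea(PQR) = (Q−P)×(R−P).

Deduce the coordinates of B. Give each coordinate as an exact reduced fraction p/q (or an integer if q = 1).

B = (-1353/185, 429/185)

1. B_x = -1353/185  [A, C, B are collinear ∩ DB ⟂ AC]
2. B_y = 429/185  [A, C, B are collinear ∩ DB ⟂ AC]
   → B = (-1353/185, 429/185)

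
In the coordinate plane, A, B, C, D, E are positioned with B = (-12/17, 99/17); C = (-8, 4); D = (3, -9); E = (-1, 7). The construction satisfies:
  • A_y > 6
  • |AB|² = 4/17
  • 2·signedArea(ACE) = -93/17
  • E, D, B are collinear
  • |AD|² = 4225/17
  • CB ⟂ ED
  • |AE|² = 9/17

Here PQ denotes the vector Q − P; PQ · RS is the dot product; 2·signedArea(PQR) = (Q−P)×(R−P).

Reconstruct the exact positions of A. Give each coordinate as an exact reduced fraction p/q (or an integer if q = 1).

1. A_x = -14/17  [line -3·x + 7·y + -791/17 = 0 ∩ |AD|² = 4225/17]
2. A_y = 107/17  [line -3·x + 7·y + -791/17 = 0 ∩ |AD|² = 4225/17]
   → A = (-14/17, 107/17)

A = (-14/17, 107/17)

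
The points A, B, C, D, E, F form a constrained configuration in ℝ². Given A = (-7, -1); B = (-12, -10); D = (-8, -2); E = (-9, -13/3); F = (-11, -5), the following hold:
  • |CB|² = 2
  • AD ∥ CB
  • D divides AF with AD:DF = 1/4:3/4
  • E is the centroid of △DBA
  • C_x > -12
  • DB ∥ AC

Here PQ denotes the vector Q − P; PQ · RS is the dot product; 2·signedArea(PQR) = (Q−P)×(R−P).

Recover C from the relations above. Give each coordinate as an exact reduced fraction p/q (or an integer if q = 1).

1. C_x = -11  [AD ∥ CB ∩ DB ∥ AC]
2. C_y = -9  [AD ∥ CB ∩ DB ∥ AC]
   → C = (-11, -9)

C = (-11, -9)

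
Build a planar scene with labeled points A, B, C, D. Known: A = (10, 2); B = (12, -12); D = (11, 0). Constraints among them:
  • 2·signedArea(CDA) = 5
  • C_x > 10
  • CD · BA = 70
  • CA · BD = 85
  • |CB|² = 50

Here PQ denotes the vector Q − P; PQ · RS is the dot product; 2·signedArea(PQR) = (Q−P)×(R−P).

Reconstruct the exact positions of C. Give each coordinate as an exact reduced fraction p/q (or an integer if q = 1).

1. C_x = 11  [CA · BD = 85 ∩ CD · BA = 70]
2. C_y = -5  [CA · BD = 85 ∩ CD · BA = 70]
   → C = (11, -5)

C = (11, -5)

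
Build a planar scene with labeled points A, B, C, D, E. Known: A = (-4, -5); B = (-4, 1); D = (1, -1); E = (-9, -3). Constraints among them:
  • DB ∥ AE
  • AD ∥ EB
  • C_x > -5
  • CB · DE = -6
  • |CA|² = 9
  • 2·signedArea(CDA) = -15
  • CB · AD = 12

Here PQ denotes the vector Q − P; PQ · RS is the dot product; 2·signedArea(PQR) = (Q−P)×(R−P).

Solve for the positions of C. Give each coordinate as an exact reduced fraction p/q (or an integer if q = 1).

C = (-4, -2)

1. C_x = -4  [CB · AD = 12 ∩ 2·signedArea(CDA) = -15]
2. C_y = -2  [CB · AD = 12 ∩ 2·signedArea(CDA) = -15]
   → C = (-4, -2)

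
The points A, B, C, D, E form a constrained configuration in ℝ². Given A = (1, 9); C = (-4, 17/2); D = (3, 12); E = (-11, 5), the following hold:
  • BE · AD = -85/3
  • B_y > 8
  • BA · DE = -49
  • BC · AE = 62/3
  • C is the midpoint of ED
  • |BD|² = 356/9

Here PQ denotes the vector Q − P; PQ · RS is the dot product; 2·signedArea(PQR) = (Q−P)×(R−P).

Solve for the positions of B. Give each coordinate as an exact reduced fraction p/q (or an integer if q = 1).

1. B_x = -7/3  [BA · DE = -49 ∩ BE · AD = -85/3]
2. B_y = 26/3  [BA · DE = -49 ∩ BE · AD = -85/3]
   → B = (-7/3, 26/3)

B = (-7/3, 26/3)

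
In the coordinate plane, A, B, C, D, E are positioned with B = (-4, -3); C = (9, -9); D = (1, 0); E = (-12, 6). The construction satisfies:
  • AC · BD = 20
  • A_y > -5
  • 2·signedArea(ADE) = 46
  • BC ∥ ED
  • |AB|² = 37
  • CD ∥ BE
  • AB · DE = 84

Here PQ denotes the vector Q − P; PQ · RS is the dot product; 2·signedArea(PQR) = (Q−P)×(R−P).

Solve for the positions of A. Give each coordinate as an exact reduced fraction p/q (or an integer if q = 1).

1. A_x = 2  [2·signedArea(ADE) = 46 ∩ AB · DE = 84]
2. A_y = -4  [2·signedArea(ADE) = 46 ∩ AB · DE = 84]
   → A = (2, -4)

A = (2, -4)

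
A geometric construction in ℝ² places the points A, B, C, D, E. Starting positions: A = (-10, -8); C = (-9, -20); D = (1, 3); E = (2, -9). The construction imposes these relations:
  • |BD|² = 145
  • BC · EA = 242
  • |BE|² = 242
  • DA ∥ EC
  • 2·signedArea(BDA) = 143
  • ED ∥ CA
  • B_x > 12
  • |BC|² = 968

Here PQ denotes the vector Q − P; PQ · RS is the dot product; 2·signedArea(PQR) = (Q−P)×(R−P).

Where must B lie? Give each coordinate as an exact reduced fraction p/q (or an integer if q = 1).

1. B_x = 13  [2·signedArea(BDA) = 143 ∩ BC · EA = 242]
2. B_y = 2  [2·signedArea(BDA) = 143 ∩ BC · EA = 242]
   → B = (13, 2)

B = (13, 2)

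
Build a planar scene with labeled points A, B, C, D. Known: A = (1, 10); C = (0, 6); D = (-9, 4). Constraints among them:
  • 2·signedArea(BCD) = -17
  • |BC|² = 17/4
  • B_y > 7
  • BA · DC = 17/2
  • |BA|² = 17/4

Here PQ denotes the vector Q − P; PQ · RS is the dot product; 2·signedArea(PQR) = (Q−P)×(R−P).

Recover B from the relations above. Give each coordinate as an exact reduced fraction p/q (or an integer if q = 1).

1. B_x = 1/2  [BA · DC = 17/2 ∩ 2·signedArea(BCD) = -17]
2. B_y = 8  [BA · DC = 17/2 ∩ 2·signedArea(BCD) = -17]
   → B = (1/2, 8)

B = (1/2, 8)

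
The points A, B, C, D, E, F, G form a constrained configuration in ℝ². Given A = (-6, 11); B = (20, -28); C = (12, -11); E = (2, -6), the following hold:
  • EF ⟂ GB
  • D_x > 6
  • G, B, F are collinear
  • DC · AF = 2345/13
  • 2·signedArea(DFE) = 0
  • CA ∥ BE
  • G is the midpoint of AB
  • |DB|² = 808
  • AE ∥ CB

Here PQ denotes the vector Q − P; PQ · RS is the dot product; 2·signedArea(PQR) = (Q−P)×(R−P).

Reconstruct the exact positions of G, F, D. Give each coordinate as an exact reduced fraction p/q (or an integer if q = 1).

D = (86/13, -38/13)
F = (56/13, -58/13)
G = (7, -17/2)

1. G_x = 7  [G is the midpoint of AB]
2. G_y = -17/2  [G is the midpoint of AB]
   → G = (7, -17/2)
3. F_x = 56/13  [G, B, F are collinear ∩ EF ⟂ GB]
4. F_y = -58/13  [G, B, F are collinear ∩ EF ⟂ GB]
   → F = (56/13, -58/13)
5. D_x = 86/13  [line 20/13·x + -30/13·y + -220/13 = 0 ∩ |DB|² = 808]
6. D_y = -38/13  [line 20/13·x + -30/13·y + -220/13 = 0 ∩ |DB|² = 808]
   → D = (86/13, -38/13)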